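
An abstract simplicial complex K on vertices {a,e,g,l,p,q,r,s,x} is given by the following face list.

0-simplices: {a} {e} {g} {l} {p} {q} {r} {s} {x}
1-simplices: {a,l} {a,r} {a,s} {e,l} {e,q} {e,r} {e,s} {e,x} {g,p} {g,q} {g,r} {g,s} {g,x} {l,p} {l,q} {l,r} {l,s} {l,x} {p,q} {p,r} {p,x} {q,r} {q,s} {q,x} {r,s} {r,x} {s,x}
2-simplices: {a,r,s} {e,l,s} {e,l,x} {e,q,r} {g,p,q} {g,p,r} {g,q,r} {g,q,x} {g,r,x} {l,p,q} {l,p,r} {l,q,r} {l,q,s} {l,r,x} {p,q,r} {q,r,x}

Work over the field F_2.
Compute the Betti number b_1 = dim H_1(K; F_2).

b_1=6

n_0=9 n_1=27 n_2=16  [Z2]
∂1: piv[al,ar,as,el,eq,ex,gp,gq] rk=8  ker:er,es,gr,gs,gx,lp,lq,lr,ls,lx,pq,pr,px,qr,qs,qx,rs,rx,sx
∂2: piv[ars,els,elx,eqr,gpq,gpr,gqr,gqx,grx,lpq,lpr,lqs,lrx] rk=13  ker:lqr,pqr,qrx
b_1=(27−8)−13=6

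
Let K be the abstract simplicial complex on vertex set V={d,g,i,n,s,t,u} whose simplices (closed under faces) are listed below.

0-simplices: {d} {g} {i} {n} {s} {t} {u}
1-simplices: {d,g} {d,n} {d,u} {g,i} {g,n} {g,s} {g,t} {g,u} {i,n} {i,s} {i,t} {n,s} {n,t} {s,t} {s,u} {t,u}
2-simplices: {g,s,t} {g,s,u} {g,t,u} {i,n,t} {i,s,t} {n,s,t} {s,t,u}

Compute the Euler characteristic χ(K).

χ(K)=-2

n_0=7 n_1=16 n_2=7
χ=+7−16+7=-2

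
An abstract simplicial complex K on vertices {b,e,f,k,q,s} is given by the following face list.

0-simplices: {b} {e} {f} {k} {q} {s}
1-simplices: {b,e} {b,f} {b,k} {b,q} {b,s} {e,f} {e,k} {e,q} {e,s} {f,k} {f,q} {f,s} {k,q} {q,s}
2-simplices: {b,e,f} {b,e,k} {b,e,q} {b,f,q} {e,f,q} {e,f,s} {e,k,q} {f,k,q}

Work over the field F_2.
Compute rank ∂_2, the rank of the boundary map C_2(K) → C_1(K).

rank∂_2=7

n_0=6 n_1=14 n_2=8  [Z2]
∂1: piv[be,bf,bk,bq,bs] rk=5  ker:ef,ek,eq,es,fk,fq,fs,kq,qs
∂2: piv[bef,bek,beq,bfq,efs,ekq,fkq] rk=7  ker:efq
rk∂_2=7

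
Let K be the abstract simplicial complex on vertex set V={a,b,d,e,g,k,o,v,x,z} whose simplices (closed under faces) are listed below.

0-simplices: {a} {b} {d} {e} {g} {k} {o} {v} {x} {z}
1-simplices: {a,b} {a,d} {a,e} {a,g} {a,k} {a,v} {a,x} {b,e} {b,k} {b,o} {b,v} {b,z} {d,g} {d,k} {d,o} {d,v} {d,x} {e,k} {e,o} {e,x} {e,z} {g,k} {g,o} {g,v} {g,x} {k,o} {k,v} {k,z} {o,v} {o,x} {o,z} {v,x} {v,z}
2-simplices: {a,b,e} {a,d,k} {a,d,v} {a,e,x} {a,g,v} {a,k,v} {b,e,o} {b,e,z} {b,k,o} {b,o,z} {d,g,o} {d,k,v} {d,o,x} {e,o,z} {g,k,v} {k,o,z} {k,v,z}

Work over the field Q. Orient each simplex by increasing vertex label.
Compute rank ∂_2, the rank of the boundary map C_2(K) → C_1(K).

rank∂_2=15

n_0=10 n_1=33 n_2=17  [Q]
∂1: piv[ab,ad,ae,ag,ak,av,ax,bo,bz] rk=9  ker:be,bk,bv,dg,dk,do,dv,dx,ek,eo,ex,ez,gk,go,gv,gx,ko,kv,kz,ov,ox,oz,vx,vz
∂2: piv[abe,adk,adv,aex,agv,akv,beo,bez,bko,boz,dgo,dox,gkv,koz,kvz] rk=15  ker:dkv,eoz
rk∂_2=15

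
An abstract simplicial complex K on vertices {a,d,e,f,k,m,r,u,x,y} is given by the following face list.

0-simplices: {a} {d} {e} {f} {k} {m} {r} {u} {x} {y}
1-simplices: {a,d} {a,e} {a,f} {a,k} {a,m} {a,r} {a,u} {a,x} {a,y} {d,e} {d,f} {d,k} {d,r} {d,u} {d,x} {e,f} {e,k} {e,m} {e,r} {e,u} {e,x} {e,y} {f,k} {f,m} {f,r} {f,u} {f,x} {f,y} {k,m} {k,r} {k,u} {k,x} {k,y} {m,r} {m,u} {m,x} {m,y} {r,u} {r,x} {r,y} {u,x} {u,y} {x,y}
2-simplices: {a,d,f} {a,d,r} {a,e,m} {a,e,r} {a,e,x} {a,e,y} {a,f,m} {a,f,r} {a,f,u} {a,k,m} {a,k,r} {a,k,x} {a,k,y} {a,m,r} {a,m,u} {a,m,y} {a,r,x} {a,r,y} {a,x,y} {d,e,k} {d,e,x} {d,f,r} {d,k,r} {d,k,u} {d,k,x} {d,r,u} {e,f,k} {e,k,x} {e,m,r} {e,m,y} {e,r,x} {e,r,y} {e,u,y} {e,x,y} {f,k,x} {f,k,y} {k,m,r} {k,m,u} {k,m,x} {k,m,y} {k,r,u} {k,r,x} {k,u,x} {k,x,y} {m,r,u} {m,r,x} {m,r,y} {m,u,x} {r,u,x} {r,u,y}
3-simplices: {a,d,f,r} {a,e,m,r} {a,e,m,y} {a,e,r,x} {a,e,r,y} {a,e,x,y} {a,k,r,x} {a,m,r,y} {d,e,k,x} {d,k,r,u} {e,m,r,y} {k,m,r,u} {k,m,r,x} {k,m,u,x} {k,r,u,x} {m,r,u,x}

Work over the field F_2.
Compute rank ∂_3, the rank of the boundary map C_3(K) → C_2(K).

n_0=10 n_1=43 n_2=50 n_3=16  [Z2]
∂1: piv[ad,ae,af,ak,am,ar,au,ax,ay] rk=9  ker:de,df,dk,dr,du,dx,ef,ek,em,er,eu,ex,ey,fk,fm,fr,fu,fx,fy,km,kr,ku,kx,ky,mr,mu,mx,my,ru,rx,ry,ux,uy,xy
∂2: piv[adf,adr,aem,aer,aex,aey,afm,afr,afu,akm,akr,akx,aky,amr,amu,amy,arx,ary,axy,dek,dex,dkr,dku,dkx,dru,efk,euy,fkx,fky,kmu,kmx,kux,ruy] rk=33  ker:dfr,ekx,emr,emy,erx,ery,exy,kmr,kmy,kru,krx,kxy,mru,mrx,mry,mux,rux
∂3: piv[adfr,aemr,aemy,aerx,aery,aexy,akrx,amry,dekx,dkru,kmru,kmrx,kmux,krux] rk=14  ker:emry,mrux
rk∂_3=14

rank∂_3=14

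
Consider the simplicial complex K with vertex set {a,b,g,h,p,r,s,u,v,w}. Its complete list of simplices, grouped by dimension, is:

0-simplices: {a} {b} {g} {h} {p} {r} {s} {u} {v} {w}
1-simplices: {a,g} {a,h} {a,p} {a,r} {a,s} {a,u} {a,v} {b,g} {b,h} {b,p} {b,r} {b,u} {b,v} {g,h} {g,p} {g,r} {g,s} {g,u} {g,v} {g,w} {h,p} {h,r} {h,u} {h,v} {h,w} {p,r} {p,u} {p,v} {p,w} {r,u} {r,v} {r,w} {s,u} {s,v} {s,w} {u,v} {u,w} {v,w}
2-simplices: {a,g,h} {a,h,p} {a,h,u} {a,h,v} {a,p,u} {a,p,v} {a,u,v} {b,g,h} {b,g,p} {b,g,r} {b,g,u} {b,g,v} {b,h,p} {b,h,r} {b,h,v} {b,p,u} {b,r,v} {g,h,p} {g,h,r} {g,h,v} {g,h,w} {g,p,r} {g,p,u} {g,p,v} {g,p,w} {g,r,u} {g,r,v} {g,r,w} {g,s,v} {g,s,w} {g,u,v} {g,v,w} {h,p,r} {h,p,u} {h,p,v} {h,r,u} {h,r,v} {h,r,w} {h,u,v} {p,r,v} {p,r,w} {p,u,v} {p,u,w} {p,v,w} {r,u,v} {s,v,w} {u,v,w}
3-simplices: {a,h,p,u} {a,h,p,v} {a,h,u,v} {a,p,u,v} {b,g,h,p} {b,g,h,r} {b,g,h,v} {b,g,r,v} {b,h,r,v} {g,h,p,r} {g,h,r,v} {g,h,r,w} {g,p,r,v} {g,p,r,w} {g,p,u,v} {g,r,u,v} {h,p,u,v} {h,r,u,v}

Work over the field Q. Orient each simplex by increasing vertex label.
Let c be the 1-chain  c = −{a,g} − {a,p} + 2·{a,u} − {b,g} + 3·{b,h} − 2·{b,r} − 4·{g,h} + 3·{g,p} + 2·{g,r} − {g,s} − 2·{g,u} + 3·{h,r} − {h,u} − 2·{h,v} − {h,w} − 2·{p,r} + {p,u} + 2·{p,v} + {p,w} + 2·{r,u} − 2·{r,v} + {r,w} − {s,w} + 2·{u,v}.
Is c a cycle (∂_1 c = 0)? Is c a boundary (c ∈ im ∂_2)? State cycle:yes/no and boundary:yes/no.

n_0=10 n_1=38 n_2=47 n_3=18  [Q]
∂1: piv[ag,ah,ap,ar,as,au,av,bg,gw] rk=9  ker:bh,bp,br,bu,bv,gh,gp,gr,gs,gu,gv,hp,hr,hu,hv,hw,pr,pu,pv,pw,ru,rv,rw,su,sv,sw,uv,uw,vw
∂2: piv[agh,ahp,ahu,ahv,apu,apv,auv,bgh,bgp,bgr,bgu,bgv,bhp,bhr,bhv,bpu,brv,ghw,gpr,gpw,gru,grw,gsv,gsw,gvw,puw] rk=26  ker:ghp,ghr,ghv,gpu,gpv,grv,guv,hpr,hpu,hpv,hru,hrv,hrw,huv,prv,prw,puv,pvw,ruv,svw,uvw
∂3: piv[ahpu,ahpv,ahuv,apuv,bghp,bghr,bghv,bgrv,bhrv,ghpr,ghrw,gprv,gprw,gpuv,gruv,hruv] rk=16  ker:ghrv,hpuv
∂1c = 0
c vs im∂2: reduces to 0 ⇒ boundary

cycle:yes boundary:yes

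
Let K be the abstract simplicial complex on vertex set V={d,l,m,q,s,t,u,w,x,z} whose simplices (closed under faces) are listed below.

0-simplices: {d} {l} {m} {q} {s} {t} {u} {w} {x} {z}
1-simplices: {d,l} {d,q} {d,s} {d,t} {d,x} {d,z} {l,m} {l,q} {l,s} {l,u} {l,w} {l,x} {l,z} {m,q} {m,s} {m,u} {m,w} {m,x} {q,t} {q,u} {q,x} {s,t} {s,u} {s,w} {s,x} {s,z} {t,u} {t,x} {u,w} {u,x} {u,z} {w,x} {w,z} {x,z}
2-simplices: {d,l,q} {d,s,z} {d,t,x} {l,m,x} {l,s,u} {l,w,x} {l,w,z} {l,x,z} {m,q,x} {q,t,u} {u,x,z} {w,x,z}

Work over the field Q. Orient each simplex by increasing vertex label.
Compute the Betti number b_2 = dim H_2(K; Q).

n_0=10 n_1=34 n_2=12  [Q]
∂1: piv[dl,dq,ds,dt,dx,dz,lm,lu,lw] rk=9  ker:lq,ls,lx,lz,mq,ms,mu,mw,mx,qt,qu,qx,st,su,sw,sx,sz,tu,tx,uw,ux,uz,wx,wz,xz
∂2: piv[dlq,dsz,dtx,lmx,lsu,lwx,lwz,lxz,mqx,qtu,uxz] rk=11  ker:wxz
b_2=(12−11)−0=1

b_2=1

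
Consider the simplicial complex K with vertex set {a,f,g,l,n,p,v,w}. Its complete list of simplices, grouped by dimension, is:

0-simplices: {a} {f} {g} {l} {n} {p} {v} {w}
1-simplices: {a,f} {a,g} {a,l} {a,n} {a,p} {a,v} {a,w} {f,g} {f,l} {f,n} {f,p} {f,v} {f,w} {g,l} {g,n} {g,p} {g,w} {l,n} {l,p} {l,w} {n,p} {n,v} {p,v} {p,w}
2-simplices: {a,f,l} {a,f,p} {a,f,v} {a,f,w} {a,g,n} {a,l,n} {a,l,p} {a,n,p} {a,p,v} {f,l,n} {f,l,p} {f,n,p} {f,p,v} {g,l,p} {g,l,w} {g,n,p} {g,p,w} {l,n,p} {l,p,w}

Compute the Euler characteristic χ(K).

n_0=8 n_1=24 n_2=19
χ=+8−24+19=3

χ(K)=3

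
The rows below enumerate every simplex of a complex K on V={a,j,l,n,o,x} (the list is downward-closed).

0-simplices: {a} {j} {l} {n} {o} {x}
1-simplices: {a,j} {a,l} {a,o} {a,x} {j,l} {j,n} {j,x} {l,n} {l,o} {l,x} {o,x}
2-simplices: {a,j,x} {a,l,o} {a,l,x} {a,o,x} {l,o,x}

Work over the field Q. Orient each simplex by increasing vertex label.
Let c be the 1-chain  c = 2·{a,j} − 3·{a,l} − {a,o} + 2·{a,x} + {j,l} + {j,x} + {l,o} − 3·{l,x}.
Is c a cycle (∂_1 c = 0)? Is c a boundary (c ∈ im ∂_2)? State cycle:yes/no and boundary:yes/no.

n_0=6 n_1=11 n_2=5  [Q]
∂1: piv[aj,al,ao,ax,jn] rk=5  ker:jl,jx,ln,lo,lx,ox
∂2: piv[ajx,alo,alx,aox] rk=4  ker:lox
∂1c = 0
c vs im∂2: residual ≠ 0 ⇒ not boundary

cycle:yes boundary:no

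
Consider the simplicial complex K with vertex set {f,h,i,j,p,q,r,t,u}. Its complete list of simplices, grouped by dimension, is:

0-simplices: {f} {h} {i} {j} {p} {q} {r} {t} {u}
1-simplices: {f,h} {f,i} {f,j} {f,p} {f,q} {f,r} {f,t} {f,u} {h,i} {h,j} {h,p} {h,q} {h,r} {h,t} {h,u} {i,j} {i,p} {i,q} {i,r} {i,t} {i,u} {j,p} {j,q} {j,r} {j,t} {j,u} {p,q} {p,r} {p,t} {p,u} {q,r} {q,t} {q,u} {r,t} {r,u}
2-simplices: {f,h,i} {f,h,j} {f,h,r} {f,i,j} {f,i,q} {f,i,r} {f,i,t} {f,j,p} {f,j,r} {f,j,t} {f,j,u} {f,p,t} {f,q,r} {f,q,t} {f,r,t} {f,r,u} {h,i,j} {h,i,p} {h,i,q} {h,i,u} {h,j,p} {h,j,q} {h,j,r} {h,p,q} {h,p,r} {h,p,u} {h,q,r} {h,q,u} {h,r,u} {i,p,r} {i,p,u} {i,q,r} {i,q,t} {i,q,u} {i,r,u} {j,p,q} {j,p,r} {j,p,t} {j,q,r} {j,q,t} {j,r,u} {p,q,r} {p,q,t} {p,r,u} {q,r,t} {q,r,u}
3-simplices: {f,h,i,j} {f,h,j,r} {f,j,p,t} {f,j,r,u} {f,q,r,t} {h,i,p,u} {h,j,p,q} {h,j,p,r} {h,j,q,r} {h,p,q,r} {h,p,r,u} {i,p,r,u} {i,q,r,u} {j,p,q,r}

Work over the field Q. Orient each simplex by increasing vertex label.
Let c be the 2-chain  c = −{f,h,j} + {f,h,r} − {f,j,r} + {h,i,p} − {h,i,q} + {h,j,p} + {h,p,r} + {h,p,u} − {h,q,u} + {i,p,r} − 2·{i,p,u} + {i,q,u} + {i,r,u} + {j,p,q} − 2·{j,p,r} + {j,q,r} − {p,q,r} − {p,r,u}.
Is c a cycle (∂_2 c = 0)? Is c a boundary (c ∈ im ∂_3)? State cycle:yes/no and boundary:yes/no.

cycle:yes boundary:no

n_0=9 n_1=35 n_2=46 n_3=14  [Q]
∂1: piv[fh,fi,fj,fp,fq,fr,ft,fu] rk=8  ker:hi,hj,hp,hq,hr,ht,hu,ij,ip,iq,ir,it,iu,jp,jq,jr,jt,ju,pq,pr,pt,pu,qr,qt,qu,rt,ru
∂2: piv[fhi,fhj,fhr,fij,fiq,fir,fit,fjp,fjr,fjt,fju,fpt,fqr,fqt,frt,fru,hip,hiq,hiu,hjp,hjq,hpq,hpr,hpu,hqu,hru] rk=26  ker:hij,hjr,hqr,ipr,ipu,iqr,iqt,iqu,iru,jpq,jpr,jpt,jqr,jqt,jru,pqr,pqt,pru,qrt,qru
∂3: piv[fhij,fhjr,fjpt,fjru,fqrt,hipu,hjpq,hjpr,hjqr,hpqr,hpru,ipru,iqru] rk=13  ker:jpqr
∂2c = 0
c vs im∂3: residual ≠ 0 ⇒ not boundary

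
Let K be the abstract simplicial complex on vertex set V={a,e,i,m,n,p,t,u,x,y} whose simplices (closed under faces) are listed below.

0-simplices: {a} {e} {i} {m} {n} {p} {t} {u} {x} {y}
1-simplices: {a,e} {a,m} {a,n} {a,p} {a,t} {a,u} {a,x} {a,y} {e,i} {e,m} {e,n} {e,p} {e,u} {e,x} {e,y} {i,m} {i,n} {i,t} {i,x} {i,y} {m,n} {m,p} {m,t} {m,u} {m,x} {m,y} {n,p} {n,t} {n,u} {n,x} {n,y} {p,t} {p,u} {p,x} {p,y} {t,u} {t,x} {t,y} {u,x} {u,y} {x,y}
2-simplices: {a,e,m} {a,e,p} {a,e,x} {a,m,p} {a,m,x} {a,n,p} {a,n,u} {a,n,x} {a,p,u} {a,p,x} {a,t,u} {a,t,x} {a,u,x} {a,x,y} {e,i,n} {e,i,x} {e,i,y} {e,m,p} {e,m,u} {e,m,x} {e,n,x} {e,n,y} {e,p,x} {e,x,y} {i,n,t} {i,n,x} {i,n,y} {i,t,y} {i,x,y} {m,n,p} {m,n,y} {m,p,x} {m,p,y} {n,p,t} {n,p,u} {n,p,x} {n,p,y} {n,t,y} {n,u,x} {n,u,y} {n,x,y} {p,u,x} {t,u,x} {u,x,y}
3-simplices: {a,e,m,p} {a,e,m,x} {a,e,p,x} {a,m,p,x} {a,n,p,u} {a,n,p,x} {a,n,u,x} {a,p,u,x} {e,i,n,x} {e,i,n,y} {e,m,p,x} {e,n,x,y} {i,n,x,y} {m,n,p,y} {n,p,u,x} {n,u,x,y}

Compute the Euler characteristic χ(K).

χ(K)=-3

n_0=10 n_1=41 n_2=44 n_3=16
χ=+10−41+44−16=-3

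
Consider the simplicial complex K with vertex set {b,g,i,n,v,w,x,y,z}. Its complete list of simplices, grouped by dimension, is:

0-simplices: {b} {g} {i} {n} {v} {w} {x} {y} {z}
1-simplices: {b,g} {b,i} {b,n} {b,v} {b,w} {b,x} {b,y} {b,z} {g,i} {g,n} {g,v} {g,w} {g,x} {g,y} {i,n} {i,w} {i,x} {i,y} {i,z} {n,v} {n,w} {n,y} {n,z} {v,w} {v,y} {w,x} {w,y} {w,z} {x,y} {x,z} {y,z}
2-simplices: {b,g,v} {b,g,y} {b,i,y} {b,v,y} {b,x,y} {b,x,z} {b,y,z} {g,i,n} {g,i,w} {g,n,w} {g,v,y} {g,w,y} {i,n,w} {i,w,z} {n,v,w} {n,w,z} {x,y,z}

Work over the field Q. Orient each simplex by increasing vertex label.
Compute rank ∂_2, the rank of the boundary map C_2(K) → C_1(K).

n_0=9 n_1=31 n_2=17  [Q]
∂1: piv[bg,bi,bn,bv,bw,bx,by,bz] rk=8  ker:gi,gn,gv,gw,gx,gy,in,iw,ix,iy,iz,nv,nw,ny,nz,vw,vy,wx,wy,wz,xy,xz,yz
∂2: piv[bgv,bgy,biy,bvy,bxy,bxz,byz,gin,giw,gnw,gwy,iwz,nvw,nwz] rk=14  ker:gvy,inw,xyz
rk∂_2=14

rank∂_2=14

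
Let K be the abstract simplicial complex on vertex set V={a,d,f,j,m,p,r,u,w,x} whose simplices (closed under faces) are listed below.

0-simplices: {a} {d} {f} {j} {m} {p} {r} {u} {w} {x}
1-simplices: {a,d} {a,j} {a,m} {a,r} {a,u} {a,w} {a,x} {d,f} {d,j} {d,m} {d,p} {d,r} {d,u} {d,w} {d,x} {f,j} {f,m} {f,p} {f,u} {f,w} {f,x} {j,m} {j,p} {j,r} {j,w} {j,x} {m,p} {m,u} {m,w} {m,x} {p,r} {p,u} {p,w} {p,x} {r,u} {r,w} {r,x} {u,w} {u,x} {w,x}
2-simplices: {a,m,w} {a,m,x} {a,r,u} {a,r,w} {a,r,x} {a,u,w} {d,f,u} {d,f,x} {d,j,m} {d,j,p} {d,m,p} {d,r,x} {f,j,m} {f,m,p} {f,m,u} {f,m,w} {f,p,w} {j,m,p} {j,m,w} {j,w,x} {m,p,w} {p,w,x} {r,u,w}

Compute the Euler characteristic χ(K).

χ(K)=-7

n_0=10 n_1=40 n_2=23
χ=+10−40+23=-7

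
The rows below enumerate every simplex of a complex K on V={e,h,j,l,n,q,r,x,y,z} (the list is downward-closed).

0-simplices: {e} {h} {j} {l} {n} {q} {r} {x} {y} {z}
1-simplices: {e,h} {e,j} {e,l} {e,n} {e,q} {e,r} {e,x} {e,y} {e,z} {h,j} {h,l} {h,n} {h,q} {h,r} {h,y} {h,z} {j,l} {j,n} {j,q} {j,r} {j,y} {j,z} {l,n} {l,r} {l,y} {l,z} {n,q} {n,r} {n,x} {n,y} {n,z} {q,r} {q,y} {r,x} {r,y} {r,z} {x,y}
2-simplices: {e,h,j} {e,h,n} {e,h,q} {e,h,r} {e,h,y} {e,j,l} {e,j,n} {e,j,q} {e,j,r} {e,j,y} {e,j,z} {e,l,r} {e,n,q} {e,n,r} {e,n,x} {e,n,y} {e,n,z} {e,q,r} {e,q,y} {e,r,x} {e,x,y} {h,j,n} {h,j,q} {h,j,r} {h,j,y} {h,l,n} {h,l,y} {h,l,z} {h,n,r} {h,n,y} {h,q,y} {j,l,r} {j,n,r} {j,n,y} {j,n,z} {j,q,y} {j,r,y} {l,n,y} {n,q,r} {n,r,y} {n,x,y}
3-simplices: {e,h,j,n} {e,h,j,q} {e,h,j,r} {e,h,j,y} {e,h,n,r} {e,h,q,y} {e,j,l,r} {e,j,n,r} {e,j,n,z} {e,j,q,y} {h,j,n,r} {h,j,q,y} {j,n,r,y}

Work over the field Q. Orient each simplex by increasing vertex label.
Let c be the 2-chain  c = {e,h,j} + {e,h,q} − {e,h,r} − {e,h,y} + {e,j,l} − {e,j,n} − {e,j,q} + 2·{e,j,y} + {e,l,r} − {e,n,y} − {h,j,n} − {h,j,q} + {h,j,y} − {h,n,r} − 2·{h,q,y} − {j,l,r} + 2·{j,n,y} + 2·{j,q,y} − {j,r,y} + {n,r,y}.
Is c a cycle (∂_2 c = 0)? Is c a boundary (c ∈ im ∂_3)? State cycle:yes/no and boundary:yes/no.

n_0=10 n_1=37 n_2=41 n_3=13  [Q]
∂1: piv[eh,ej,el,en,eq,er,ex,ey,ez] rk=9  ker:hj,hl,hn,hq,hr,hy,hz,jl,jn,jq,jr,jy,jz,ln,lr,ly,lz,nq,nr,nx,ny,nz,qr,qy,rx,ry,rz,xy
∂2: piv[ehj,ehn,ehq,ehr,ehy,ejl,ejn,ejq,ejr,ejy,ejz,elr,enq,enr,enx,eny,enz,eqr,eqy,erx,exy,hln,hly,hlz,jry] rk=25  ker:hjn,hjq,hjr,hjy,hnr,hny,hqy,jlr,jnr,jny,jnz,jqy,lny,nqr,nry,nxy
∂3: piv[ehjn,ehjq,ehjr,ehjy,ehnr,ehqy,ejlr,ejnr,ejnz,ejqy,jnry] rk=11  ker:hjnr,hjqy
∂2c = 0
c vs im∂3: residual ≠ 0 ⇒ not boundary

cycle:yes boundary:no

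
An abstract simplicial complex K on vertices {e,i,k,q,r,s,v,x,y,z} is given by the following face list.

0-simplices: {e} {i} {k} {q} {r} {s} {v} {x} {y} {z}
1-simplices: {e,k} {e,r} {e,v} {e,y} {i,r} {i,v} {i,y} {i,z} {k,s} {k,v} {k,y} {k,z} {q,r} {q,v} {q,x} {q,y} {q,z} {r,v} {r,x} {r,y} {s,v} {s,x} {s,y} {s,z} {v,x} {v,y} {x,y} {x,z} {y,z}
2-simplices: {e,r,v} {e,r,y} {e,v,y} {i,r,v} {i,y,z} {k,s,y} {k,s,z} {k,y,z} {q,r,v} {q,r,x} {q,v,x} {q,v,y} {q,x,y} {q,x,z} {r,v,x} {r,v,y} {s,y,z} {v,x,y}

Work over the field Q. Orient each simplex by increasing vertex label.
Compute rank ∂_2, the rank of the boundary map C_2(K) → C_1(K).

rank∂_2=14

n_0=10 n_1=29 n_2=18  [Q]
∂1: piv[ek,er,ev,ey,ir,iz,ks,qr,qx] rk=9  ker:iv,iy,kv,ky,kz,qv,qy,qz,rv,rx,ry,sv,sx,sy,sz,vx,vy,xy,xz,yz
∂2: piv[erv,ery,evy,irv,iyz,ksy,ksz,kyz,qrv,qrx,qvx,qvy,qxy,qxz] rk=14  ker:rvx,rvy,syz,vxy
rk∂_2=14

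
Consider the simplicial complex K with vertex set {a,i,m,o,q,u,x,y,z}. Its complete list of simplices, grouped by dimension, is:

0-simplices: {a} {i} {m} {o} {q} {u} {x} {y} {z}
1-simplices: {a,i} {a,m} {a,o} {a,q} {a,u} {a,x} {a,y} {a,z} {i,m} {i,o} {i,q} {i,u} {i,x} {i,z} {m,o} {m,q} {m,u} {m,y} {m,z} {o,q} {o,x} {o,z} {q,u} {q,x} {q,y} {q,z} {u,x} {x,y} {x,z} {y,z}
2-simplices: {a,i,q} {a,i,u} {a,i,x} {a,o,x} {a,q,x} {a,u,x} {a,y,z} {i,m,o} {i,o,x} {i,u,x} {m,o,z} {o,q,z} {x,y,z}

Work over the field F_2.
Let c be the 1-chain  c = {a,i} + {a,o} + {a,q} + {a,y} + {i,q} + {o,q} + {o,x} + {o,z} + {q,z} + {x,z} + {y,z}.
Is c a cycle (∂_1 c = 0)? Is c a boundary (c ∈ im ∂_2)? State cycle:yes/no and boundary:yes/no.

cycle:yes boundary:no

n_0=9 n_1=30 n_2=13  [Z2]
∂1: piv[ai,am,ao,aq,au,ax,ay,az] rk=8  ker:im,io,iq,iu,ix,iz,mo,mq,mu,my,mz,oq,ox,oz,qu,qx,qy,qz,ux,xy,xz,yz
∂2: piv[aiq,aiu,aix,aox,aqx,aux,ayz,imo,iox,moz,oqz,xyz] rk=12  ker:iux
∂1c = 0
c vs im∂2: residual ≠ 0 ⇒ not boundary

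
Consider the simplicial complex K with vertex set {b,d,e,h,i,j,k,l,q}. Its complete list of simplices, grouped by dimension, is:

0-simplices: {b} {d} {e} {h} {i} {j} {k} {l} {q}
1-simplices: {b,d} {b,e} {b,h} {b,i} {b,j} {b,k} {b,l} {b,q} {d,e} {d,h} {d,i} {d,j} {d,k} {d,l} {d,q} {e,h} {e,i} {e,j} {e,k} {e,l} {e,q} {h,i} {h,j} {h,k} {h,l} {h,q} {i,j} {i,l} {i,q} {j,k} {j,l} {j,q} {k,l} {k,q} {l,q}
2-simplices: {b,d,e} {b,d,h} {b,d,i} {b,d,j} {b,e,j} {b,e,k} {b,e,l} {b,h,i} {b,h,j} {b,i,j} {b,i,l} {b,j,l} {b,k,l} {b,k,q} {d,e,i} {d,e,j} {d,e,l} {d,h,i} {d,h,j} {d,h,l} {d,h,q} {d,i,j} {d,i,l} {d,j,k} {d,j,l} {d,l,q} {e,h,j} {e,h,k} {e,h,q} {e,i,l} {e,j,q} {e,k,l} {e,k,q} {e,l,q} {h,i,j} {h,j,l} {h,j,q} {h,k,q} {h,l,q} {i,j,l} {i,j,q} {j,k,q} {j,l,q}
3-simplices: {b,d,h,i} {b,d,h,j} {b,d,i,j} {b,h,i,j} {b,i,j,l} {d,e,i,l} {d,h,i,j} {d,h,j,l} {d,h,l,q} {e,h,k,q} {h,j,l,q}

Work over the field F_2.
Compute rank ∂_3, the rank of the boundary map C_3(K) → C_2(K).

rank∂_3=10

n_0=9 n_1=35 n_2=43 n_3=11  [Z2]
∂1: piv[bd,be,bh,bi,bj,bk,bl,bq] rk=8  ker:de,dh,di,dj,dk,dl,dq,eh,ei,ej,ek,el,eq,hi,hj,hk,hl,hq,ij,il,iq,jk,jl,jq,kl,kq,lq
∂2: piv[bde,bdh,bdi,bdj,bej,bek,bel,bhi,bhj,bij,bil,bjl,bkl,bkq,dei,del,dhl,dhq,djk,dlq,ehj,ehk,ehq,ejq,ekq,ijq,jkq] rk=27  ker:dej,dhi,dhj,dij,dil,djl,eil,ekl,elq,hij,hjl,hjq,hkq,hlq,ijl,jlq
∂3: piv[bdhi,bdhj,bdij,bhij,bijl,deil,dhjl,dhlq,ehkq,hjlq] rk=10  ker:dhij
rk∂_3=10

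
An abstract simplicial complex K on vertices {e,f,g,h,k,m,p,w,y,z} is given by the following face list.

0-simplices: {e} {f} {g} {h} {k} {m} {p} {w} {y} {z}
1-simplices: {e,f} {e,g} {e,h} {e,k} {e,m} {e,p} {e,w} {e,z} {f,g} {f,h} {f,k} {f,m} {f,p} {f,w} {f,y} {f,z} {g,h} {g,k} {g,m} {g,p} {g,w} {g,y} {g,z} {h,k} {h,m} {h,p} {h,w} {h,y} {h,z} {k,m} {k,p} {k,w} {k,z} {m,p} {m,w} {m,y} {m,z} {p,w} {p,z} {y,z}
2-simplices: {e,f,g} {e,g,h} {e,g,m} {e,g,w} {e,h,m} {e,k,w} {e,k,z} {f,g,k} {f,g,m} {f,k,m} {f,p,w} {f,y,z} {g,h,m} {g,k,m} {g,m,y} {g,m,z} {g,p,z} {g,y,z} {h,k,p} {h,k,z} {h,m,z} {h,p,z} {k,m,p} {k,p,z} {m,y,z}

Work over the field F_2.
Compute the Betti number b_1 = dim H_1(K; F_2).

n_0=10 n_1=40 n_2=25  [Z2]
∂1: piv[ef,eg,eh,ek,em,ep,ew,ez,fy] rk=9  ker:fg,fh,fk,fm,fp,fw,fz,gh,gk,gm,gp,gw,gy,gz,hk,hm,hp,hw,hy,hz,km,kp,kw,kz,mp,mw,my,mz,pw,pz,yz
∂2: piv[efg,egh,egm,egw,ehm,ekw,ekz,fgk,fgm,fkm,fpw,fyz,gmy,gmz,gpz,gyz,hkp,hkz,hmz,hpz,kmp] rk=21  ker:ghm,gkm,kpz,myz
b_1=(40−9)−21=10

b_1=10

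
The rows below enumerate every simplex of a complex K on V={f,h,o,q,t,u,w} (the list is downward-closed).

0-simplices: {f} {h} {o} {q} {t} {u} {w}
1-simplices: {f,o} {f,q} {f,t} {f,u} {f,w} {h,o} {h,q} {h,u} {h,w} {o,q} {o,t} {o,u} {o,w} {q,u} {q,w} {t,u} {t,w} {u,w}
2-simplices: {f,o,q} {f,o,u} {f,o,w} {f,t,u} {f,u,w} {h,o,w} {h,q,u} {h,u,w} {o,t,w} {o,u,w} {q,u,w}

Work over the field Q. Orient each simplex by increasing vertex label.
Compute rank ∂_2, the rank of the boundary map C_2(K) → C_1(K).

rank∂_2=10

n_0=7 n_1=18 n_2=11  [Q]
∂1: piv[fo,fq,ft,fu,fw,ho] rk=6  ker:hq,hu,hw,oq,ot,ou,ow,qu,qw,tu,tw,uw
∂2: piv[foq,fou,fow,ftu,fuw,how,hqu,huw,otw,quw] rk=10  ker:ouw
rk∂_2=10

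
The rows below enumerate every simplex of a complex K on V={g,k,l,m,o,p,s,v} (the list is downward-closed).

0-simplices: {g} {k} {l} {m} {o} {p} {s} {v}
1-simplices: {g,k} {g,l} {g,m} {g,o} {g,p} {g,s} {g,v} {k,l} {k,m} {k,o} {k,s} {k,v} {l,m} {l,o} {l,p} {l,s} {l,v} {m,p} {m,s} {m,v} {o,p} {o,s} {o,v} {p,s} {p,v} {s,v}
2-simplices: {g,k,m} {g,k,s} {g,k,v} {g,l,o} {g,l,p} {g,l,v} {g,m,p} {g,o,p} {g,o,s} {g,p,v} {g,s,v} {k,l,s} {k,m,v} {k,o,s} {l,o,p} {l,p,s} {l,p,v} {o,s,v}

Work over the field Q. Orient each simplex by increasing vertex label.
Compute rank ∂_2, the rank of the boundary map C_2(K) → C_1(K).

rank∂_2=16

n_0=8 n_1=26 n_2=18  [Q]
∂1: piv[gk,gl,gm,go,gp,gs,gv] rk=7  ker:kl,km,ko,ks,kv,lm,lo,lp,ls,lv,mp,ms,mv,op,os,ov,ps,pv,sv
∂2: piv[gkm,gks,gkv,glo,glp,glv,gmp,gop,gos,gpv,gsv,kls,kmv,kos,lps,osv] rk=16  ker:lop,lpv
rk∂_2=16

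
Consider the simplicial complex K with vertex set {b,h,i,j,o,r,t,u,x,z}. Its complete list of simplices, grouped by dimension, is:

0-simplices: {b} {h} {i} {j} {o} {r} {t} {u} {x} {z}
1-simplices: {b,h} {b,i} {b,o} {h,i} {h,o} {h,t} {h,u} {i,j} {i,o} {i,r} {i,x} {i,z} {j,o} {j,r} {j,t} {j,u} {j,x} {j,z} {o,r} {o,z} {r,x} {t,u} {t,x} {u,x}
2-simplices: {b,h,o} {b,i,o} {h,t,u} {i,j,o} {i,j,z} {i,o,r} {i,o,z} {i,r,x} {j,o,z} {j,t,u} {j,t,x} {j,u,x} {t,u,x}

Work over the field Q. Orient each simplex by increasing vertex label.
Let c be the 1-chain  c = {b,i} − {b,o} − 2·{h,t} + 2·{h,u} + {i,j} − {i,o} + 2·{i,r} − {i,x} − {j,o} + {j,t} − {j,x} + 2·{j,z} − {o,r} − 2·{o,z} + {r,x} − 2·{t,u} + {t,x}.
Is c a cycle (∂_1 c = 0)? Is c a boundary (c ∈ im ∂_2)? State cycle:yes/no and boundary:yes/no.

cycle:yes boundary:yes

n_0=10 n_1=24 n_2=13  [Q]
∂1: piv[bh,bi,bo,ht,hu,ij,ir,ix,iz] rk=9  ker:hi,ho,io,jo,jr,jt,ju,jx,jz,or,oz,rx,tu,tx,ux
∂2: piv[bho,bio,htu,ijo,ijz,ior,ioz,irx,jtu,jtx,jux] rk=11  ker:joz,tux
∂1c = 0
c vs im∂2: reduces to 0 ⇒ boundary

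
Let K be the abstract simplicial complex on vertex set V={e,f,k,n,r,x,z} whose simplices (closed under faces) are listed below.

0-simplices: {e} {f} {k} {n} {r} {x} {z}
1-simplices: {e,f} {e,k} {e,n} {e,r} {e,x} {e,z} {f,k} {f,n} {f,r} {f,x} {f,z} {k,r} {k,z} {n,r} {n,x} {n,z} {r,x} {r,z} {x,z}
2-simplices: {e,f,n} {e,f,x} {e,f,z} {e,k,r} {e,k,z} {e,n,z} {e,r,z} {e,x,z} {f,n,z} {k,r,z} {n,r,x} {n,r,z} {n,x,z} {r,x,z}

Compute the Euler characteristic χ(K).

χ(K)=2

n_0=7 n_1=19 n_2=14
χ=+7−19+14=2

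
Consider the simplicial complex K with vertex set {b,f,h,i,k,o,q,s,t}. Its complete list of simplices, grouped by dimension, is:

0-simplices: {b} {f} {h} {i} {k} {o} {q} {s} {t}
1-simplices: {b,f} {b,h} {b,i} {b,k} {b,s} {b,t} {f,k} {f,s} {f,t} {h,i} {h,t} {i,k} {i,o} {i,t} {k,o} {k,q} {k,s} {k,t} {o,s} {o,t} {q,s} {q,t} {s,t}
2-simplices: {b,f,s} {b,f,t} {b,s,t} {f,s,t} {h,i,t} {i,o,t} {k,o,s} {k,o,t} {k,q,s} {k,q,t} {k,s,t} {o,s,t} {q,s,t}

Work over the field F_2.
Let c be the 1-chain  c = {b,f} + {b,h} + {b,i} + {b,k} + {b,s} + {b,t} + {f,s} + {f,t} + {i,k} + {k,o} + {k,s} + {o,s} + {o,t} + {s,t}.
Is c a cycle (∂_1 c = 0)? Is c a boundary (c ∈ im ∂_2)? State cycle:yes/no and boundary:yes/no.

cycle:no boundary:no

n_0=9 n_1=23 n_2=13  [Z2]
∂1: piv[bf,bh,bi,bk,bs,bt,io,kq] rk=8  ker:fk,fs,ft,hi,ht,ik,it,ko,ks,kt,os,ot,qs,qt,st
∂2: piv[bfs,bft,bst,hit,iot,kos,kot,kqs,kqt,kst] rk=10  ker:fst,ost,qst
∂1c = {f} + {h} + {o} + {s}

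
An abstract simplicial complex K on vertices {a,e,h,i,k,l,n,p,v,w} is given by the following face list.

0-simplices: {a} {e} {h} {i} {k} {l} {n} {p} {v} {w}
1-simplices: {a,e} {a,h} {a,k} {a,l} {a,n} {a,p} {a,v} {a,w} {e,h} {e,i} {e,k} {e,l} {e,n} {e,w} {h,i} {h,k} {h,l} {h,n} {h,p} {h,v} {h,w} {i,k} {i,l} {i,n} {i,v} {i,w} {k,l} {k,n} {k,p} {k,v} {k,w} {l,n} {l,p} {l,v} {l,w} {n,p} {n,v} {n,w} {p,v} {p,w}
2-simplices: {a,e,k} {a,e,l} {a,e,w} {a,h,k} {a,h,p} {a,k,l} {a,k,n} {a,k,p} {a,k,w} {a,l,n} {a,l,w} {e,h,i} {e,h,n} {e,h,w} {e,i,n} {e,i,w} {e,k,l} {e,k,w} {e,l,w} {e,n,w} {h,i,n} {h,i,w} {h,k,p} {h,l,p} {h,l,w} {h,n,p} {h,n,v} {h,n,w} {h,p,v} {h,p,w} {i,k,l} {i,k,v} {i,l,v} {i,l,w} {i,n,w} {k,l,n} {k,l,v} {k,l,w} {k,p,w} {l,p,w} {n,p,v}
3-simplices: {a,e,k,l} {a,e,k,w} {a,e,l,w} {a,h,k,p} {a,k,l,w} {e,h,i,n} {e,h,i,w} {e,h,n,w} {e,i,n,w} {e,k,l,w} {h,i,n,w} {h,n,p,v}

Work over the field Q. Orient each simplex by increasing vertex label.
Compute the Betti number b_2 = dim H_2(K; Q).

n_0=10 n_1=40 n_2=41 n_3=12  [Q]
∂1: piv[ae,ah,ak,al,an,ap,av,aw,ei] rk=9  ker:eh,ek,el,en,ew,hi,hk,hl,hn,hp,hv,hw,ik,il,in,iv,iw,kl,kn,kp,kv,kw,ln,lp,lv,lw,np,nv,nw,pv,pw
∂2: piv[aek,ael,aew,ahk,ahp,akl,akn,akp,akw,aln,alw,ehi,ehn,ehw,ein,eiw,enw,hlp,hlw,hnp,hnv,hpv,hpw,ikl,ikv,ilv,ilw,kpw] rk=28  ker:ekl,ekw,elw,hin,hiw,hkp,hnw,inw,kln,klv,klw,lpw,npv
∂3: piv[aekl,aekw,aelw,ahkp,aklw,ehin,ehiw,ehnw,einw,hnpv] rk=10  ker:eklw,hinw
b_2=(41−28)−10=3

b_2=3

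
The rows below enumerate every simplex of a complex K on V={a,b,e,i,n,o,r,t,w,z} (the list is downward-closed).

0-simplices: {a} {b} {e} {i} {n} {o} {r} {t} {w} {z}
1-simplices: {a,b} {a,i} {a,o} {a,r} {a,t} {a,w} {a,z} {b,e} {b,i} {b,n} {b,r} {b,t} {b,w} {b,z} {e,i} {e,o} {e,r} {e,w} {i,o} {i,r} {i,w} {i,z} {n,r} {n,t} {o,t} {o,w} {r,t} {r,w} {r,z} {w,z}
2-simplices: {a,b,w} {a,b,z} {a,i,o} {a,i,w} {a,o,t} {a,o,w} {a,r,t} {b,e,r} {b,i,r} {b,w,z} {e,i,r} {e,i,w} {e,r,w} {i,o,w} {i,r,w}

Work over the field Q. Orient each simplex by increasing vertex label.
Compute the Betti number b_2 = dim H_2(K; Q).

b_2=2

n_0=10 n_1=30 n_2=15  [Q]
∂1: piv[ab,ai,ao,ar,at,aw,az,be,bn] rk=9  ker:bi,br,bt,bw,bz,ei,eo,er,ew,io,ir,iw,iz,nr,nt,ot,ow,rt,rw,rz,wz
∂2: piv[abw,abz,aio,aiw,aot,aow,art,ber,bir,bwz,eir,eiw,erw] rk=13  ker:iow,irw
b_2=(15−13)−0=2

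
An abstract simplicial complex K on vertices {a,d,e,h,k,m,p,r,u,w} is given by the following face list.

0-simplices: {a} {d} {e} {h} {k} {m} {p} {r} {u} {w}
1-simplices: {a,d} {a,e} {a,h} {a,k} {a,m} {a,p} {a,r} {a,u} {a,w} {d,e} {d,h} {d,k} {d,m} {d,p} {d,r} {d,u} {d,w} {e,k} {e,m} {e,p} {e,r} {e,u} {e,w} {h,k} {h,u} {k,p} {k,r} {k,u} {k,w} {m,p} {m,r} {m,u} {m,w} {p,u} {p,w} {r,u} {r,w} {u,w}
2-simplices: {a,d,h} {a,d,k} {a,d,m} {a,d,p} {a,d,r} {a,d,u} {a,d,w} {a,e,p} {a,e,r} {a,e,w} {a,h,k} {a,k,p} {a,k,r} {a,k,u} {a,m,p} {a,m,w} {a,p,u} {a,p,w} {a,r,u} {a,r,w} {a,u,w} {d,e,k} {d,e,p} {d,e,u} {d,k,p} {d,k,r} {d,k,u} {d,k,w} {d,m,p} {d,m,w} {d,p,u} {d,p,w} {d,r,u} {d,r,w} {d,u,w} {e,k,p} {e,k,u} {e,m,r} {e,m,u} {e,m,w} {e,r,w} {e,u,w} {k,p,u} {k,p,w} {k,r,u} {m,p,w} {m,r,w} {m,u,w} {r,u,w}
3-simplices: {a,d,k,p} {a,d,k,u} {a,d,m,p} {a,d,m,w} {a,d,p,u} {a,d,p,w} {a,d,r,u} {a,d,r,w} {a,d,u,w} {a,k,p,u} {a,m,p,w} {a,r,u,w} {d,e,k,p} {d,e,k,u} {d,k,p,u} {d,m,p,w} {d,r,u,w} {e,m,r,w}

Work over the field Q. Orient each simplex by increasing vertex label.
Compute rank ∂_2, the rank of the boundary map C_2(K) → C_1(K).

n_0=10 n_1=38 n_2=49 n_3=18  [Q]
∂1: piv[ad,ae,ah,ak,am,ap,ar,au,aw] rk=9  ker:de,dh,dk,dm,dp,dr,du,dw,ek,em,ep,er,eu,ew,hk,hu,kp,kr,ku,kw,mp,mr,mu,mw,pu,pw,ru,rw,uw
∂2: piv[adh,adk,adm,adp,adr,adu,adw,aep,aer,aew,ahk,akp,akr,aku,amp,amw,apu,apw,aru,arw,auw,dek,dep,deu,dkw,emr,emu,emw] rk=28  ker:dkp,dkr,dku,dmp,dmw,dpu,dpw,dru,drw,duw,ekp,eku,erw,euw,kpu,kpw,kru,mpw,mrw,muw,ruw
∂3: piv[adkp,adku,admp,admw,adpu,adpw,adru,adrw,aduw,akpu,ampw,aruw,dekp,deku,emrw] rk=15  ker:dkpu,dmpw,druw
rk∂_2=28

rank∂_2=28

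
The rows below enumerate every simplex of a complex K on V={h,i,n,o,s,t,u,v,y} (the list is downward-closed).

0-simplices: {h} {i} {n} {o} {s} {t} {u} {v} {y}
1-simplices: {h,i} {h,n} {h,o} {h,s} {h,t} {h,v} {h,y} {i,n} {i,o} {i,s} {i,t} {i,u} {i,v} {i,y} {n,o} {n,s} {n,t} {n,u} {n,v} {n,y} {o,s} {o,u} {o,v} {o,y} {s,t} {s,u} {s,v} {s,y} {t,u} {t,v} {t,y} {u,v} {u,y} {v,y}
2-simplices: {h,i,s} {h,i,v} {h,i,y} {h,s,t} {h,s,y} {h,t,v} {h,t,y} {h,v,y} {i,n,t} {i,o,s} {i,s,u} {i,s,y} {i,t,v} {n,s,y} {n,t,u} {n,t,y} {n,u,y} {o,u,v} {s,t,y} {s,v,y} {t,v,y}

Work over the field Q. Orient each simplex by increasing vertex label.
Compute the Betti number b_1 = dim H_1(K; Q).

n_0=9 n_1=34 n_2=21  [Q]
∂1: piv[hi,hn,ho,hs,ht,hv,hy,iu] rk=8  ker:in,io,is,it,iv,iy,no,ns,nt,nu,nv,ny,os,ou,ov,oy,st,su,sv,sy,tu,tv,ty,uv,uy,vy
∂2: piv[his,hiv,hiy,hst,hsy,htv,hty,hvy,int,ios,isu,itv,nsy,ntu,nty,nuy,ouv,svy] rk=18  ker:isy,sty,tvy
b_1=(34−8)−18=8

b_1=8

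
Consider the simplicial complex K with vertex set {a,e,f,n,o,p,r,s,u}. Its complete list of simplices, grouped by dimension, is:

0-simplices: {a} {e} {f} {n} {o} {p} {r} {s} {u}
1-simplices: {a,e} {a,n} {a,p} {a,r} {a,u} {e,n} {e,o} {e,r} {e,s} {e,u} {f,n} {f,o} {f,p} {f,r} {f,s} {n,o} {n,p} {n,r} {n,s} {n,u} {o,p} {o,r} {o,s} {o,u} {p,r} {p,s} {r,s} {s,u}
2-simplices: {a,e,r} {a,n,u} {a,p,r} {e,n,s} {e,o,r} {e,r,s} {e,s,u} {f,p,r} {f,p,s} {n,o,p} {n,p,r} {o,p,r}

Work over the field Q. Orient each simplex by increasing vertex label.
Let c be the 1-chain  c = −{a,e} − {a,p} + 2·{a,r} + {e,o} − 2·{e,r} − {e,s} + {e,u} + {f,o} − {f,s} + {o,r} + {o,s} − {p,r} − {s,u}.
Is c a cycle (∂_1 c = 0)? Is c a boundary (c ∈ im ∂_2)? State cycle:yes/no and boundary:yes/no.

cycle:yes boundary:no

n_0=9 n_1=28 n_2=12  [Q]
∂1: piv[ae,an,ap,ar,au,eo,es,fn] rk=8  ker:en,er,eu,fo,fp,fr,fs,no,np,nr,ns,nu,op,or,os,ou,pr,ps,rs,su
∂2: piv[aer,anu,apr,ens,eor,ers,esu,fpr,fps,nop,npr,opr] rk=12
∂1c = 0
c vs im∂2: residual ≠ 0 ⇒ not boundary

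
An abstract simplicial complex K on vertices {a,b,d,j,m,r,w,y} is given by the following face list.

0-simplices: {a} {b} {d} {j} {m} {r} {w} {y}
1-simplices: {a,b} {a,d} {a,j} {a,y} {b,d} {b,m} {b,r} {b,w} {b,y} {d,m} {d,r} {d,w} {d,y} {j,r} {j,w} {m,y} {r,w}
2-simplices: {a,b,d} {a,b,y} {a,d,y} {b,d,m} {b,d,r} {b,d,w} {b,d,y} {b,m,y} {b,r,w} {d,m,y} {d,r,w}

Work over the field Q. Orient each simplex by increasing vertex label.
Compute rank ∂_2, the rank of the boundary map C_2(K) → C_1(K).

rank∂_2=8

n_0=8 n_1=17 n_2=11  [Q]
∂1: piv[ab,ad,aj,ay,bm,br,bw] rk=7  ker:bd,by,dm,dr,dw,dy,jr,jw,my,rw
∂2: piv[abd,aby,ady,bdm,bdr,bdw,bmy,brw] rk=8  ker:bdy,dmy,drw
rk∂_2=8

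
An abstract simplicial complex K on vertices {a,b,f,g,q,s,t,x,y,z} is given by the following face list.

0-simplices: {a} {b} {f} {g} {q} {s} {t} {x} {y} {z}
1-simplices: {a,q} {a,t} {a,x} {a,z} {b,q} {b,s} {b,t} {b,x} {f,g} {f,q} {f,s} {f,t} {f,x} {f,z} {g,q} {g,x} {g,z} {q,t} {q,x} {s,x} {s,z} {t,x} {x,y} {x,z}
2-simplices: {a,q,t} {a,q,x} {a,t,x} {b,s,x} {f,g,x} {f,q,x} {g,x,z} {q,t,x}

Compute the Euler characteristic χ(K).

n_0=10 n_1=24 n_2=8
χ=+10−24+8=-6

χ(K)=-6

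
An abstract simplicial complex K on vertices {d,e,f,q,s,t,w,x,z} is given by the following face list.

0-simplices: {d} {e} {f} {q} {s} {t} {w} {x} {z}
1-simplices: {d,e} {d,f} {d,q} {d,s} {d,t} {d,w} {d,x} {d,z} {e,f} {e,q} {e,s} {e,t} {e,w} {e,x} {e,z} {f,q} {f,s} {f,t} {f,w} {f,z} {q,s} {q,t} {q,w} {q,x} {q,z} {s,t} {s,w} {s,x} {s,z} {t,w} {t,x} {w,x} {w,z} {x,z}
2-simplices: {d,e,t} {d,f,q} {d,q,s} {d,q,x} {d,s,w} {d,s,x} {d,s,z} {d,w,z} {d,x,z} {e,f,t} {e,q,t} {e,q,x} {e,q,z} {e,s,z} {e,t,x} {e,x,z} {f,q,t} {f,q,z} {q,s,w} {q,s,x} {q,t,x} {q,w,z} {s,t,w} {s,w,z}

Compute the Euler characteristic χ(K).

χ(K)=-1

n_0=9 n_1=34 n_2=24
χ=+9−34+24=-1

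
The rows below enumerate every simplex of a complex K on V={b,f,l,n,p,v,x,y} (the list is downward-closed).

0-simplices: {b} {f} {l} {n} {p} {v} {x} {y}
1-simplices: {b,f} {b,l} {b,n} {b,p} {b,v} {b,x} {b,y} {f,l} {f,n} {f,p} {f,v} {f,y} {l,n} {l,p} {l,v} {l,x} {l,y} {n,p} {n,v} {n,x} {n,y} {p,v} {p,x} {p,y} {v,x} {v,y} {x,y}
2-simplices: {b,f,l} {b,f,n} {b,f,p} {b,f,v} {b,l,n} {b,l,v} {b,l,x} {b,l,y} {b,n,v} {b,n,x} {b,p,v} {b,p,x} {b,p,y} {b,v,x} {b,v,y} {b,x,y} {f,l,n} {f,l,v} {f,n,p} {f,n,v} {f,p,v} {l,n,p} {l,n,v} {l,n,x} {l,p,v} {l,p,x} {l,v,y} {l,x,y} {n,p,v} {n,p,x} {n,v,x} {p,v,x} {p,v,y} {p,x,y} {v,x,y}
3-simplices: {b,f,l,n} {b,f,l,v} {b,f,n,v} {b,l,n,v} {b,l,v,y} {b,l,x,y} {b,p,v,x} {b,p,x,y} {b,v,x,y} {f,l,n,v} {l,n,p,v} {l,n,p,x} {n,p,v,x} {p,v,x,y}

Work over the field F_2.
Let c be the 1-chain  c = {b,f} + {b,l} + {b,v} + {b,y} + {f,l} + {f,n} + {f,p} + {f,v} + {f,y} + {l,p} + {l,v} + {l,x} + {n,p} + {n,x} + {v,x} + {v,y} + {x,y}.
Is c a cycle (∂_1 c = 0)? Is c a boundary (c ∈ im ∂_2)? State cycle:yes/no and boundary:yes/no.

n_0=8 n_1=27 n_2=35 n_3=14  [Z2]
∂1: piv[bf,bl,bn,bp,bv,bx,by] rk=7  ker:fl,fn,fp,fv,fy,ln,lp,lv,lx,ly,np,nv,nx,ny,pv,px,py,vx,vy,xy
∂2: piv[bfl,bfn,bfp,bfv,bln,blv,blx,bly,bnv,bnx,bpv,bpx,bpy,bvx,bvy,bxy,fnp,lnp] rk=18  ker:fln,flv,fnv,fpv,lnv,lnx,lpv,lpx,lvy,lxy,npv,npx,nvx,pvx,pvy,pxy,vxy
∂3: piv[bfln,bflv,bfnv,blnv,blvy,blxy,bpvx,bpxy,bvxy,lnpv,lnpx,npvx,pvxy] rk=13  ker:flnv
∂1c = {l} + {n} + {p} + {v}

cycle:no boundary:no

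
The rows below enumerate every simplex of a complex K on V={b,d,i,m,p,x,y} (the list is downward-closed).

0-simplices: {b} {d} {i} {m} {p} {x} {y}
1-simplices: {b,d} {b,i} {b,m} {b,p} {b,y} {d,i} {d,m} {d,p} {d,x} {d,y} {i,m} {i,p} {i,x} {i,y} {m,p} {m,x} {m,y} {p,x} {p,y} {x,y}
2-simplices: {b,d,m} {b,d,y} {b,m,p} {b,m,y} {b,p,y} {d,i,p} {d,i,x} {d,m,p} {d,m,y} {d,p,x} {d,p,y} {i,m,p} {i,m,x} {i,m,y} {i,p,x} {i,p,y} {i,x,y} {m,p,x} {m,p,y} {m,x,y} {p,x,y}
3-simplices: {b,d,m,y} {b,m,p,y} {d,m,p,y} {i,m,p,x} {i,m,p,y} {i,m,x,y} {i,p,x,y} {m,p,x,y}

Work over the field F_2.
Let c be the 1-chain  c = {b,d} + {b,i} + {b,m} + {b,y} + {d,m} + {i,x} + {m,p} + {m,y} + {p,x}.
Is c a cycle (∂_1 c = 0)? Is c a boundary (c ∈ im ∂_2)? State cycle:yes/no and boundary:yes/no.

cycle:yes boundary:no

n_0=7 n_1=20 n_2=21 n_3=8  [Z2]
∂1: piv[bd,bi,bm,bp,by,dx] rk=6  ker:di,dm,dp,dy,im,ip,ix,iy,mp,mx,my,px,py,xy
∂2: piv[bdm,bdy,bmp,bmy,bpy,dip,dix,dmp,dpx,imp,imx,imy,ixy] rk=13  ker:dmy,dpy,ipx,ipy,mpx,mpy,mxy,pxy
∂3: piv[bdmy,bmpy,dmpy,impx,impy,imxy,ipxy] rk=7  ker:mpxy
∂1c = 0
c vs im∂2: residual ≠ 0 ⇒ not boundary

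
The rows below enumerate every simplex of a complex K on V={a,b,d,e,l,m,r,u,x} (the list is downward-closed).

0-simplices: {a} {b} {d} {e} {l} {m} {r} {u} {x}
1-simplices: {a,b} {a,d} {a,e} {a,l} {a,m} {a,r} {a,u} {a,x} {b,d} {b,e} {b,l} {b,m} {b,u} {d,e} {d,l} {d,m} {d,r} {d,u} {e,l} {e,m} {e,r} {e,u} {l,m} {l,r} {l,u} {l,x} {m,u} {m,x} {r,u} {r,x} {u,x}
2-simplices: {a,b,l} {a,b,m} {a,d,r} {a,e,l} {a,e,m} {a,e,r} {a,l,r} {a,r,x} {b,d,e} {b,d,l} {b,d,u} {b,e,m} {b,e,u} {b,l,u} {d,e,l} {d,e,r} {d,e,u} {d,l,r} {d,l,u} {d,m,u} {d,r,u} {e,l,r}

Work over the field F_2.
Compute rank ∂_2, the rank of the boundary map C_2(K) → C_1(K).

rank∂_2=17

n_0=9 n_1=31 n_2=22  [Z2]
∂1: piv[ab,ad,ae,al,am,ar,au,ax] rk=8  ker:bd,be,bl,bm,bu,de,dl,dm,dr,du,el,em,er,eu,lm,lr,lu,lx,mu,mx,ru,rx,ux
∂2: piv[abl,abm,adr,ael,aem,aer,alr,arx,bde,bdl,bdu,bem,beu,blu,der,dmu,dru] rk=17  ker:del,deu,dlr,dlu,elr
rk∂_2=17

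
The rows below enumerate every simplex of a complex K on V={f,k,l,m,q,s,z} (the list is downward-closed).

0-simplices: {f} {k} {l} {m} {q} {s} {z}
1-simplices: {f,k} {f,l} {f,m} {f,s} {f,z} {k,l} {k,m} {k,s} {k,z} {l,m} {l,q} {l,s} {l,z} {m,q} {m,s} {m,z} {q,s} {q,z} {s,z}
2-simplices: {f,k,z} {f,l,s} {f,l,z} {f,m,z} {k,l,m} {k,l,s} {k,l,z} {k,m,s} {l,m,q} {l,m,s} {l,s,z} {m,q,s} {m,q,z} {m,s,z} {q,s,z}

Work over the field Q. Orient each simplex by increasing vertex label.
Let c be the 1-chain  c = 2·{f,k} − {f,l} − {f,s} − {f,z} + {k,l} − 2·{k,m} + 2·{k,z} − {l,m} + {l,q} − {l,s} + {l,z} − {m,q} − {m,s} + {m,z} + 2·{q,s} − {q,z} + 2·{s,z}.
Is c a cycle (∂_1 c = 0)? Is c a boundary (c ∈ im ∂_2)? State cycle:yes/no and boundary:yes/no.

n_0=7 n_1=19 n_2=15  [Q]
∂1: piv[fk,fl,fm,fs,fz,lq] rk=6  ker:kl,km,ks,kz,lm,ls,lz,mq,ms,mz,qs,qz,sz
∂2: piv[fkz,fls,flz,fmz,klm,kls,klz,kms,lmq,lsz,mqs,mqz,msz] rk=13  ker:lms,qsz
∂1c = {f} + {k} − 2·{m} − {q} − 3·{s} + 4·{z}

cycle:no boundary:no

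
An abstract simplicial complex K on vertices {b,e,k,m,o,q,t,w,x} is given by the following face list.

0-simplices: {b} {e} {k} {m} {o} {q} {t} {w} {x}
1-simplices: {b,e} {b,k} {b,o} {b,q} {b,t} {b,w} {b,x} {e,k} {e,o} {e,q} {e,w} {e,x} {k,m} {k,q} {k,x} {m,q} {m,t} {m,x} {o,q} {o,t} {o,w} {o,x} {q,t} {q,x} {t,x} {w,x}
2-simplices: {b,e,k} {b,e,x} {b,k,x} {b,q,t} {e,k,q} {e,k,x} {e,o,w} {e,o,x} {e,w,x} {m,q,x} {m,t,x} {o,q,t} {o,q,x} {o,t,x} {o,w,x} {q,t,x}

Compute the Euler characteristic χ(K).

n_0=9 n_1=26 n_2=16
χ=+9−26+16=-1

χ(K)=-1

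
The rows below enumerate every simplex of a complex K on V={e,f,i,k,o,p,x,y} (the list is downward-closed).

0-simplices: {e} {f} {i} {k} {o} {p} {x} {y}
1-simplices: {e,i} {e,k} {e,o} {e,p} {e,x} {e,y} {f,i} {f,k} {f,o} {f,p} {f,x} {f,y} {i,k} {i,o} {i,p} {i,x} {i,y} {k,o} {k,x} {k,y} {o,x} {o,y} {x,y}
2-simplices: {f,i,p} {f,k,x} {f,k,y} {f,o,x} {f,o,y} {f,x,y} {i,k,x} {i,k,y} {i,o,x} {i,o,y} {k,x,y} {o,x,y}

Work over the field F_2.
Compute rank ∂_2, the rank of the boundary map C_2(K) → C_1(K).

n_0=8 n_1=23 n_2=12  [Z2]
∂1: piv[ei,ek,eo,ep,ex,ey,fi] rk=7  ker:fk,fo,fp,fx,fy,ik,io,ip,ix,iy,ko,kx,ky,ox,oy,xy
∂2: piv[fip,fkx,fky,fox,foy,fxy,ikx,iky,iox] rk=9  ker:ioy,kxy,oxy
rk∂_2=9

rank∂_2=9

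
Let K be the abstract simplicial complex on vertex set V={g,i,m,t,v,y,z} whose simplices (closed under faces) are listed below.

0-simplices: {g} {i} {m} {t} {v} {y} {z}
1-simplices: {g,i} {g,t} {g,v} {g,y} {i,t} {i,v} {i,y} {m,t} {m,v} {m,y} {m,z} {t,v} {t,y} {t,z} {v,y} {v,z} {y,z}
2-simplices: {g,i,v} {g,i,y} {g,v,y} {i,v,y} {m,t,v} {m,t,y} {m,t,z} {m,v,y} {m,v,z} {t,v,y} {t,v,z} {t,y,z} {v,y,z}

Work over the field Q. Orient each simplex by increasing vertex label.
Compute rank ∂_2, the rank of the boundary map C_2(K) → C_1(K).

rank∂_2=9

n_0=7 n_1=17 n_2=13  [Q]
∂1: piv[gi,gt,gv,gy,mt,mz] rk=6  ker:it,iv,iy,mv,my,tv,ty,tz,vy,vz,yz
∂2: piv[giv,giy,gvy,mtv,mty,mtz,mvy,mvz,tyz] rk=9  ker:ivy,tvy,tvz,vyz
rk∂_2=9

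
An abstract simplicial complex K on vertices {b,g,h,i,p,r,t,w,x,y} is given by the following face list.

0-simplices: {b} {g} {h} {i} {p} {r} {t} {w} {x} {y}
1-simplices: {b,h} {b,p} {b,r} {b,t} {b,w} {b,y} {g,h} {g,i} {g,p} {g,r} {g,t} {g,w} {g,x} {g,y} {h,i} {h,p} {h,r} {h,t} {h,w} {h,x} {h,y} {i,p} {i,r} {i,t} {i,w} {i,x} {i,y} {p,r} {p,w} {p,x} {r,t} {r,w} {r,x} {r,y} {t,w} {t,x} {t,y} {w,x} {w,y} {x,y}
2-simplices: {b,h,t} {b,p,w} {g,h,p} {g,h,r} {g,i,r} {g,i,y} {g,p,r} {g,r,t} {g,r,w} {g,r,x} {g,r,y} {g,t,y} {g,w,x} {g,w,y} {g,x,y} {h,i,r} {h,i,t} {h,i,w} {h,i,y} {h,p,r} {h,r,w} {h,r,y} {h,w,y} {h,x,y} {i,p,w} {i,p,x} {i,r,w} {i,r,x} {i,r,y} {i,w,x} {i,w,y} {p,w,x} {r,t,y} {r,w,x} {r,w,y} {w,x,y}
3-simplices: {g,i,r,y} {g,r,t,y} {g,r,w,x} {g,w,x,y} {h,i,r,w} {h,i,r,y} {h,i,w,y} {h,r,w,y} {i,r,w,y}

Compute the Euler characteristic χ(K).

n_0=10 n_1=40 n_2=36 n_3=9
χ=+10−40+36−9=-3

χ(K)=-3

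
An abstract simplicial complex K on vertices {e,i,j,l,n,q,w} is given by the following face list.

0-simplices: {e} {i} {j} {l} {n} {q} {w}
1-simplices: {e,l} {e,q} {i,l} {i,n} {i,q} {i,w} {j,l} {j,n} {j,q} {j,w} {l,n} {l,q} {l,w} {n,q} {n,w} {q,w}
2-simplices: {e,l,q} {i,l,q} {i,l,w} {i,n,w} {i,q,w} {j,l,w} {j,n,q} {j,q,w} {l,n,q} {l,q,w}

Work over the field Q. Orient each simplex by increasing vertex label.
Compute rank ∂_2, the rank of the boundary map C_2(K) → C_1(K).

n_0=7 n_1=16 n_2=10  [Q]
∂1: piv[el,eq,il,in,iw,jl] rk=6  ker:iq,jn,jq,jw,ln,lq,lw,nq,nw,qw
∂2: piv[elq,ilq,ilw,inw,iqw,jlw,jnq,jqw,lnq] rk=9  ker:lqw
rk∂_2=9

rank∂_2=9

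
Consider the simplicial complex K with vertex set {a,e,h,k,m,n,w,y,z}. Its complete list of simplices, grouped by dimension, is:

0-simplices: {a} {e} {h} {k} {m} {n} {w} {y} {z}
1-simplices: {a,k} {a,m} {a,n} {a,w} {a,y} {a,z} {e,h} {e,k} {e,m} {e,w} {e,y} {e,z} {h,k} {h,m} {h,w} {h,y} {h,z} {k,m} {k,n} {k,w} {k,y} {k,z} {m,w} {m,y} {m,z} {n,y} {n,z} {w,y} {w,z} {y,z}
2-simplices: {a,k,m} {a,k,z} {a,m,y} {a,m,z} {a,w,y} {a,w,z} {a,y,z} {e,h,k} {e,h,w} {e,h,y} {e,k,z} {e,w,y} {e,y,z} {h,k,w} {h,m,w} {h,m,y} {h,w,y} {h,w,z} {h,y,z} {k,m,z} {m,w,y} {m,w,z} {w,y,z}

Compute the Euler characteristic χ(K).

χ(K)=2

n_0=9 n_1=30 n_2=23
χ=+9−30+23=2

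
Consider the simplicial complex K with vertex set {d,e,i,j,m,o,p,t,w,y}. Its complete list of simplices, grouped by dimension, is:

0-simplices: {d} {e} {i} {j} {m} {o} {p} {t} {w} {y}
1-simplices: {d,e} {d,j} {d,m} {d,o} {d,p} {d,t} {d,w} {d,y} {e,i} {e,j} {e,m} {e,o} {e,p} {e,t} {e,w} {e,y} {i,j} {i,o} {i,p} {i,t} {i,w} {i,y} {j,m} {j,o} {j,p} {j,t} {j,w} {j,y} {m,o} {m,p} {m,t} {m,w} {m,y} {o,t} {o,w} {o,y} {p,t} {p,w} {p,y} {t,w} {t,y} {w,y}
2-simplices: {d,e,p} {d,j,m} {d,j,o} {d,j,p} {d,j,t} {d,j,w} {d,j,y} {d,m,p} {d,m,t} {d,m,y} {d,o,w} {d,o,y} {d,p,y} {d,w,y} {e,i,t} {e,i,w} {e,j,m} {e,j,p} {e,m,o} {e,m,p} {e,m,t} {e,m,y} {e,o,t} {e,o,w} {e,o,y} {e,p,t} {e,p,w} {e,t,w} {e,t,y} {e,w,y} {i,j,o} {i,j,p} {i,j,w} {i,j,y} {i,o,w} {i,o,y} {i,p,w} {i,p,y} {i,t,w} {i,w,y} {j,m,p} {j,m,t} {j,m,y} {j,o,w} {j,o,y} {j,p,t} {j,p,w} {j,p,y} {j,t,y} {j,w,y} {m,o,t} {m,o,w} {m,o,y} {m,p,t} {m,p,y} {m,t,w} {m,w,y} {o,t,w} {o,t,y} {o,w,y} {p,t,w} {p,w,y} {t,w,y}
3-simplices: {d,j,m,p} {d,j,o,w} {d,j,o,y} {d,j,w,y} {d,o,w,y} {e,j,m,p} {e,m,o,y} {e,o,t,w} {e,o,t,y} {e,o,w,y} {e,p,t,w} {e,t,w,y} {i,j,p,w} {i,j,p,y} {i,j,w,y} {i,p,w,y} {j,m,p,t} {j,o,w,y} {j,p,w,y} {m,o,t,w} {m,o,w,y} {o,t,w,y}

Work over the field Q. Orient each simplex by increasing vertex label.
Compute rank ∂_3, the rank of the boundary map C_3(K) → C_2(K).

n_0=10 n_1=42 n_2=63 n_3=22  [Q]
∂1: piv[de,dj,dm,do,dp,dt,dw,dy,ei] rk=9  ker:ej,em,eo,ep,et,ew,ey,ij,io,ip,it,iw,iy,jm,jo,jp,jt,jw,jy,mo,mp,mt,mw,my,ot,ow,oy,pt,pw,py,tw,ty,wy
∂2: piv[dep,djm,djo,djp,djt,djw,djy,dmp,dmt,dmy,dow,doy,dpy,dwy,eit,eiw,ejm,ejp,emo,emt,emy,eot,eow,eoy,ept,epw,etw,ety,ijo,ijp,ijw,ijy,mow] rk=33  ker:emp,ewy,iow,ioy,ipw,ipy,itw,iwy,jmp,jmt,jmy,jow,joy,jpt,jpw,jpy,jty,jwy,mot,moy,mpt,mpy,mtw,mwy,otw,oty,owy,ptw,pwy,twy
∂3: piv[djmp,djow,djoy,djwy,dowy,ejmp,emoy,eotw,eoty,eowy,eptw,etwy,ijpw,ijpy,ijwy,ipwy,jmpt,motw,mowy] rk=19  ker:jowy,jpwy,otwy
rk∂_3=19

rank∂_3=19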